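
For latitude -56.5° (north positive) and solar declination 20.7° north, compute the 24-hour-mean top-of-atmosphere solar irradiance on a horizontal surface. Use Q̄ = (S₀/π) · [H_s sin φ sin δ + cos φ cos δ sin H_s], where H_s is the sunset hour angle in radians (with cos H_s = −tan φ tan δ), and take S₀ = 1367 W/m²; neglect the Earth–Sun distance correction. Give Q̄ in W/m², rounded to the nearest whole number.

−tan φ tan δ = −(-1.5108)(0.3779) = 0.5709; H_s = arccos(0.5709) = 55.19°. In radians, H_s = 0.9632.
H_s sin φ sin δ = 0.9632 × -0.8339 × 0.3535 = -0.2839.
cos φ cos δ sin H_s = 0.5519 × 0.9354 × 0.8210 = 0.4238.
Q̄ = (1367/π) × (-0.2839 + 0.4238) = 435.13 × 0.1399 = 60.87 W/m².

61 W/m²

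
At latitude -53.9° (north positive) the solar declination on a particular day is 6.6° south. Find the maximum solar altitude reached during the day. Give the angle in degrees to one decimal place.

42.7°

At local solar noon the hour angle is zero, so the elevation is 90° − |φ − δ| = 90° − |-53.9° − (-6.6°)| = 90° − 47.3° = 42.7°.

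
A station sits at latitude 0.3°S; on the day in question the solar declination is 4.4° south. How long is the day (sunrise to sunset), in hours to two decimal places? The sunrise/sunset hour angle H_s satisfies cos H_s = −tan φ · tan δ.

cos H_s = −tan(-0.3°) · tan(-4.4°) = -0.0004, so H_s = arccos(-0.0004) = 90.02°.
Day length = 2 H_s / 15° h⁻¹ = 180.04° / 15 = 12.003 h.

12.00 hours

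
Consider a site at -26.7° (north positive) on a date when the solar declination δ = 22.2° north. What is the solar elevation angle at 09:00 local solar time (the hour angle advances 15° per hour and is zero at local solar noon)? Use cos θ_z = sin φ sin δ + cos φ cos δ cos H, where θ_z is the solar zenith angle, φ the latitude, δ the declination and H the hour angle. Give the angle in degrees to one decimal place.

Hour angle H = 15° × (9 − 12) = -45.00°.
cos θ_z = sin φ sin δ + cos φ cos δ cos H = (-0.4493)(0.3778) + (0.8934)(0.9259)(0.7071) = 0.4152.
θ_z = arccos(0.4152) = 65.47°, so the elevation is 90° − 65.47° = 24.53°.

24.5°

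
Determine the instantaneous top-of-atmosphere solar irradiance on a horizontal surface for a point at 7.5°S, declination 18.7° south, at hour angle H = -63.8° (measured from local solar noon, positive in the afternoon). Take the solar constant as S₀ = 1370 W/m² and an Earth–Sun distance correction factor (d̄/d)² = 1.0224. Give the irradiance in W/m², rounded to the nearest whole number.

With φ = -7.5°, δ = -18.7°, H = -63.80°: sin φ sin δ = 0.0418, cos φ cos δ cos H = 0.4146, so cos θ_z = 0.4564.
Top-of-atmosphere irradiance = S₀ (d̄/d)² cos θ_z = 1370 × 1.0224 × 0.4564 = 639.27 W/m².

639 W/m²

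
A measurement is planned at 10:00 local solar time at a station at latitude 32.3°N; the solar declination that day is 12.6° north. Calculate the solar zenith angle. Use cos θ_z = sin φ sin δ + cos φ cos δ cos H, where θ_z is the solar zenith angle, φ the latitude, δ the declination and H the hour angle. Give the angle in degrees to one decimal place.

Hour angle H = 15° × (10 − 12) = -30.00°.
cos θ_z = sin φ sin δ + cos φ cos δ cos H = (0.5344)(0.2181) + (0.8453)(0.9759)(0.8660) = 0.8309.
θ_z = arccos(0.8309) = 33.81°.

33.8°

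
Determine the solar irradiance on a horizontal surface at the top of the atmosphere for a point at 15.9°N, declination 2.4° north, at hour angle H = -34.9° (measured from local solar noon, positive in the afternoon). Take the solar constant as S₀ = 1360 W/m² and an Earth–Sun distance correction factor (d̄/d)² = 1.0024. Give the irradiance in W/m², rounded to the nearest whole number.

1090 W/m²

With φ = 15.9°, δ = 2.4°, H = -34.90°: sin φ sin δ = 0.0115, cos φ cos δ cos H = 0.7881, so cos θ_z = 0.7996.
Top-of-atmosphere irradiance = S₀ (d̄/d)² cos θ_z = 1360 × 1.0024 × 0.7996 = 1090.07 W/m².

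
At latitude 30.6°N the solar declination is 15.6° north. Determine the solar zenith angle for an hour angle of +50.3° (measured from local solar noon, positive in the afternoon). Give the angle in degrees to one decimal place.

48.2°

cos θ_z = sin φ sin δ + cos φ cos δ cos H = (0.5090)(0.2689) + (0.8607)(0.9632)(0.6388) = 0.6665.
θ_z = arccos(0.6665) = 48.20°.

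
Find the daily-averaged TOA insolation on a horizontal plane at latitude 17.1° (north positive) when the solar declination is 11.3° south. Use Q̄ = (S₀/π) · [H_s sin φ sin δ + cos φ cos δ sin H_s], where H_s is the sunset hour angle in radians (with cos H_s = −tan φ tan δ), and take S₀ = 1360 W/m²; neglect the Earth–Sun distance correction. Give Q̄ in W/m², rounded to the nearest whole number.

The sunset hour angle satisfies cos H_s = −tan φ tan δ = 0.0615, giving H_s = 86.47°. In radians, H_s = 1.5092.
H_s sin φ sin δ = 1.5092 × 0.2940 × -0.1959 = -0.0869.
cos φ cos δ sin H_s = 0.9558 × 0.9806 × 0.9981 = 0.9355.
Q̄ = (1360/π) × (-0.0869 + 0.9355) = 432.90 × 0.8486 = 367.36 W/m².

367 W/m²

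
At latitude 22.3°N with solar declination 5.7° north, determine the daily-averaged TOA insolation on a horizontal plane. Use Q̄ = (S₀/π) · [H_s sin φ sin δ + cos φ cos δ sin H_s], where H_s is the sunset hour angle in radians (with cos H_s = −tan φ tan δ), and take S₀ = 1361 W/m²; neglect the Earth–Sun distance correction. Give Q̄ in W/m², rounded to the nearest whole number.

425 W/m²

The sunset hour angle satisfies cos H_s = −tan φ tan δ = -0.0409, giving H_s = 92.34°. In radians, H_s = 1.6116.
H_s sin φ sin δ = 1.6116 × 0.3795 × 0.0993 = 0.0607.
cos φ cos δ sin H_s = 0.9252 × 0.9951 × 0.9992 = 0.9199.
Q̄ = (1361/π) × (0.0607 + 0.9199) = 433.22 × 0.9806 = 424.82 W/m².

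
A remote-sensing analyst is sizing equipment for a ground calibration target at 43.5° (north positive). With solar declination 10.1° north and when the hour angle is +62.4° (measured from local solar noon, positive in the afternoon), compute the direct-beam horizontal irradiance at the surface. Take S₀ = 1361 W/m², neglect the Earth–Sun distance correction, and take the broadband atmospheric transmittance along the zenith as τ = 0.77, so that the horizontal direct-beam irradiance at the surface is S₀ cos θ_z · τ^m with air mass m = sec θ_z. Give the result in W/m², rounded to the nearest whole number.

cos θ_z = sin φ sin δ + cos φ cos δ cos H = (0.6884)(0.1754) + (0.7254)(0.9845)(0.4633) = 0.4516.
Air mass m = 1/cos θ_z = 1/0.4516 = 2.214; τ^m = 0.77^2.214 = 0.5606.
Surface direct beam = 1361 × 0.4516 × 0.5606 = 344.56 W/m².

345 W/m²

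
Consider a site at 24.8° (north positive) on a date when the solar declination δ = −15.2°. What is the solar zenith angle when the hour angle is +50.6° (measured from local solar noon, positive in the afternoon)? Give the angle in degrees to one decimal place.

cos θ_z = sin(24.8°) sin(-15.2°) + cos(24.8°) cos(-15.2°) cos(50.60°) = -0.1100 + 0.5560 = 0.4460.
θ_z = arccos(0.4460) = 63.51°.

63.5°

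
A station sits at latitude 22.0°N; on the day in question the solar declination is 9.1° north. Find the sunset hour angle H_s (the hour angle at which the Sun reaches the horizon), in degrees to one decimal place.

−tan φ tan δ = −(0.4040)(0.1602) = -0.0647; H_s = arccos(-0.0647) = 93.71°.

93.7°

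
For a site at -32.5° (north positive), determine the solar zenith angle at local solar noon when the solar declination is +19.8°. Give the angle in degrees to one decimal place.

At local solar noon the hour angle is zero, so the zenith angle is |φ − δ| = |-32.5° − (19.8°)| = 52.3°.

52.3°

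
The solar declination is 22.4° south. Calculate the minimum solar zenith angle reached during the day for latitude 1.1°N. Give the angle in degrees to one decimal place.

23.5°

At local solar noon the hour angle is zero, so the zenith angle is |φ − δ| = |1.1° − (-22.4°)| = 23.5°.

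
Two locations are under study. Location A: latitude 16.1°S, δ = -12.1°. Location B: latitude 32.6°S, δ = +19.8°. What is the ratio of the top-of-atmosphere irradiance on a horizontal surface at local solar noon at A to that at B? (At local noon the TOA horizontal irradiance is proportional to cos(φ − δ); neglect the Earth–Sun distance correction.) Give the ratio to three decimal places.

1.635

A: cos θ_z = cos(-16.1° − (-12.1°)) = 0.9976.
B: cos θ_z = cos(-32.6° − (19.8°)) = 0.6101.
Ratio A/B = 0.9976 / 0.6101 = 1.6351.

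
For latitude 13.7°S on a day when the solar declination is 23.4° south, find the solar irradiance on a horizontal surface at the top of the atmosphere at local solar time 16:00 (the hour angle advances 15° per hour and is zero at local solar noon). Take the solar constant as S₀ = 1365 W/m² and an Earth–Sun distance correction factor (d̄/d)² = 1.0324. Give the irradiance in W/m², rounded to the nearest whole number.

Hour angle H = 15° × (16 − 12) = 60.00°.
With φ = -13.7°, δ = -23.4°, H = 60.00°: sin φ sin δ = 0.0941, cos φ cos δ cos H = 0.4458, so cos θ_z = 0.5399.
Top-of-atmosphere irradiance = S₀ (d̄/d)² cos θ_z = 1365 × 1.0324 × 0.5399 = 760.84 W/m².

761 W/m²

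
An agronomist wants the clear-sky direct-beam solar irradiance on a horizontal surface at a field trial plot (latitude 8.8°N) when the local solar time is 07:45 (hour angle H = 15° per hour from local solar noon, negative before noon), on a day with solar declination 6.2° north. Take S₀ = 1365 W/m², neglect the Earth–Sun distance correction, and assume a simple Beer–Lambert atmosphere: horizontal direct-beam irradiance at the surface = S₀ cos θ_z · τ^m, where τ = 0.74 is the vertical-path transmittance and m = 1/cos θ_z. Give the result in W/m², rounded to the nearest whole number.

Hour angle H = 15° × (7.75 − 12) = -63.75°.
With φ = 8.8°, δ = 6.2°, H = -63.75°: sin φ sin δ = 0.0165, cos φ cos δ cos H = 0.4345, so cos θ_z = 0.4510.
Air mass m = 1/cos θ_z = 1/0.4510 = 2.217; τ^m = 0.74^2.217 = 0.5130.
Surface direct beam = 1365 × 0.4510 × 0.5130 = 315.81 W/m².

316 W/m²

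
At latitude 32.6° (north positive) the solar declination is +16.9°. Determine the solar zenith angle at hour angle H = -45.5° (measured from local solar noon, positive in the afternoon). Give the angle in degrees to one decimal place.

43.8°

cos θ_z = sin(32.6°) sin(16.9°) + cos(32.6°) cos(16.9°) cos(-45.50°) = 0.1566 + 0.5650 = 0.7216.
θ_z = arccos(0.7216) = 43.81°.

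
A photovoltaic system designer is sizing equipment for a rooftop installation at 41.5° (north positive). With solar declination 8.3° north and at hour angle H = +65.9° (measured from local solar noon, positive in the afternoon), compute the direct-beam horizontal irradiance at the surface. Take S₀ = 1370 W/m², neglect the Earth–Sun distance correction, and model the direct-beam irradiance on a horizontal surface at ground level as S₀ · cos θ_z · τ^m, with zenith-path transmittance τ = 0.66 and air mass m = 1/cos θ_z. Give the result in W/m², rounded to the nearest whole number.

192 W/m²

cos θ_z = sin φ sin δ + cos φ cos δ cos H = (0.6626)(0.1444) + (0.7490)(0.9895)(0.4083) = 0.3983.
Air mass m = 1/cos θ_z = 1/0.3983 = 2.511; τ^m = 0.66^2.511 = 0.3523.
Surface direct beam = 1370 × 0.3983 × 0.3523 = 192.24 W/m².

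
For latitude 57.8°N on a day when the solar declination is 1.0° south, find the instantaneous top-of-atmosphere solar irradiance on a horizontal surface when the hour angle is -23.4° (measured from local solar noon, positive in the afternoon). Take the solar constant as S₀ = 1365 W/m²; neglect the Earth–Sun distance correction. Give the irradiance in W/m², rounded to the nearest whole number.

cos θ_z = sin φ sin δ + cos φ cos δ cos H = (0.8462)(-0.0175) + (0.5329)(0.9998)(0.9178) = 0.4742.
Top-of-atmosphere irradiance = S₀ cos θ_z = 1365 × 0.4742 = 647.28 W/m².

647 W/m²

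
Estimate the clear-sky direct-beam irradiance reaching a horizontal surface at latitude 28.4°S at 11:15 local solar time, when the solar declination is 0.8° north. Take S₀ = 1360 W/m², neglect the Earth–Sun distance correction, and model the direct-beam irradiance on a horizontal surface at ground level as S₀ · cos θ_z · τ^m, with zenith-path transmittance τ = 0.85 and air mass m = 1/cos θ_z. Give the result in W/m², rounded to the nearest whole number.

963 W/m²

Hour angle H = 15° × (11.25 − 12) = -11.25°.
cos θ_z = sin φ sin δ + cos φ cos δ cos H = (-0.4756)(0.0140) + (0.8796)(0.9999)(0.9808) = 0.8560.
Air mass m = 1/cos θ_z = 1/0.8560 = 1.168; τ^m = 0.85^1.168 = 0.8271.
Surface direct beam = 1360 × 0.8560 × 0.8271 = 962.88 W/m².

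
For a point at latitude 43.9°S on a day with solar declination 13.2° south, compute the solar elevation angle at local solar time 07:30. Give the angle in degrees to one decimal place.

25.3°

Hour angle H = 15° × (7.5 − 12) = -67.50°.
With φ = -43.9°, δ = -13.2°, H = -67.50°: sin φ sin δ = 0.1583, cos φ cos δ cos H = 0.2685, so cos θ_z = 0.4268.
θ_z = arccos(0.4268) = 64.74°, so the elevation is 90° − 64.74° = 25.26°.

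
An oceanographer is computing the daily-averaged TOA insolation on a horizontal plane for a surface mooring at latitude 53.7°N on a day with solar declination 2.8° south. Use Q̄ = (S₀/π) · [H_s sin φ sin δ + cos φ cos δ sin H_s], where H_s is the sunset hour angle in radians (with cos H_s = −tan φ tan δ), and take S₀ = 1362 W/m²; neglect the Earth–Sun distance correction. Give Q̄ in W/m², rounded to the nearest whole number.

The sunset hour angle satisfies cos H_s = −tan φ tan δ = 0.0666, giving H_s = 86.18°. In radians, H_s = 1.5041.
H_s sin φ sin δ = 1.5041 × 0.8059 × -0.0488 = -0.0592.
cos φ cos δ sin H_s = 0.5920 × 0.9988 × 0.9978 = 0.5900.
Q̄ = (1362/π) × (-0.0592 + 0.5900) = 433.54 × 0.5308 = 230.12 W/m².

230 W/m²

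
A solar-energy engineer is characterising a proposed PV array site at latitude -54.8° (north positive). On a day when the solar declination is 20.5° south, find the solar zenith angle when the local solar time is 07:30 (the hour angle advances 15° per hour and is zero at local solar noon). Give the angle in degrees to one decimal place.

Hour angle H = 15° × (7.5 − 12) = -67.50°.
cos θ_z = sin(-54.8°) sin(-20.5°) + cos(-54.8°) cos(-20.5°) cos(-67.50°) = 0.2862 + 0.2066 = 0.4928.
θ_z = arccos(0.4928) = 60.48°.

60.5°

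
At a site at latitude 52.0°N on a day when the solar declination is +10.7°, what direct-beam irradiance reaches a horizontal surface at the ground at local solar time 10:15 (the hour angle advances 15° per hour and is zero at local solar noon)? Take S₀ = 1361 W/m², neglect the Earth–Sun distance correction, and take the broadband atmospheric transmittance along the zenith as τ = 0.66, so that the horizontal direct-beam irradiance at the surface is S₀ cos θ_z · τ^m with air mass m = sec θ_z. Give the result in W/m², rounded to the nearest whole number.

513 W/m²

Hour angle H = 15° × (10.25 − 12) = -26.25°.
With φ = 52.0°, δ = 10.7°, H = -26.25°: sin φ sin δ = 0.1463, cos φ cos δ cos H = 0.5426, so cos θ_z = 0.6889.
Air mass m = 1/cos θ_z = 1/0.6889 = 1.452; τ^m = 0.66^1.452 = 0.5470.
Surface direct beam = 1361 × 0.6889 × 0.5470 = 512.86 W/m².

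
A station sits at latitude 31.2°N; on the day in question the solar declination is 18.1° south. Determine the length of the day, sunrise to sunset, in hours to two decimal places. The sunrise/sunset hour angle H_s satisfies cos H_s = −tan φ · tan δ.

−tan φ tan δ = −(0.6056)(-0.3269) = 0.1980; H_s = arccos(0.1980) = 78.58°.
Day length = 2 H_s / 15° h⁻¹ = 157.16° / 15 = 10.477 h.

10.48 hours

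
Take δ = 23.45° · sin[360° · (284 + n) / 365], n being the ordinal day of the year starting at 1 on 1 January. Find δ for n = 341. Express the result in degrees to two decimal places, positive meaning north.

360 × (284 + 341) / 365 = 616.438°; sin(616.438°) = -0.9721.
δ = 23.45 × -0.9721 = -22.796° ≈ -22.80°.

-22.80°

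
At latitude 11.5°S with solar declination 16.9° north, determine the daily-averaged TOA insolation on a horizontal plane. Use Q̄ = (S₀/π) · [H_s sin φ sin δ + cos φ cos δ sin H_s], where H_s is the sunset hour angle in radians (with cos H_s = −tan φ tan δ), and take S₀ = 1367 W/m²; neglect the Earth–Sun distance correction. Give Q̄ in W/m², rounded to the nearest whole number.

The sunset hour angle satisfies cos H_s = −tan φ tan δ = 0.0618, giving H_s = 86.46°. In radians, H_s = 1.5090.
H_s sin φ sin δ = 1.5090 × -0.1994 × 0.2907 = -0.0875.
cos φ cos δ sin H_s = 0.9799 × 0.9568 × 0.9981 = 0.9358.
Q̄ = (1367/π) × (-0.0875 + 0.9358) = 435.13 × 0.8483 = 369.12 W/m².

369 W/m²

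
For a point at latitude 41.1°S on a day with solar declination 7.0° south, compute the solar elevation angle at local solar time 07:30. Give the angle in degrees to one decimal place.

21.5°

Hour angle H = 15° × (7.5 − 12) = -67.50°.
cos θ_z = sin φ sin δ + cos φ cos δ cos H = (-0.6574)(-0.1219) + (0.7536)(0.9925)(0.3827) = 0.3664.
θ_z = arccos(0.3664) = 68.51°, so the elevation is 90° − 68.51° = 21.49°.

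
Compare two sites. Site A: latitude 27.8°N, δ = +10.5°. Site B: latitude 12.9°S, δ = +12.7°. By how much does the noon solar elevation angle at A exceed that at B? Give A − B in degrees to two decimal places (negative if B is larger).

+8.30°

A: 90° − |27.8 − (10.5)| = 72.70°.
B: 90° − |-12.9 − (12.7)| = 64.40°.
A − B = 72.70 − 64.40 = 8.30°.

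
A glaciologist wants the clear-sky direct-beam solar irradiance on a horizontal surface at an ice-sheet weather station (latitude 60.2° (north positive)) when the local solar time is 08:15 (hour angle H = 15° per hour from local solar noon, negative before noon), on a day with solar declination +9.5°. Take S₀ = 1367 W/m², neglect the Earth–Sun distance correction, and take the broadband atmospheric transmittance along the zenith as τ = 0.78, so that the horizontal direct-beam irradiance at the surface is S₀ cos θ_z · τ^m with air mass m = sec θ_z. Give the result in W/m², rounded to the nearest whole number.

Hour angle H = 15° × (8.25 − 12) = -56.25°.
cos θ_z = sin(60.2°) sin(9.5°) + cos(60.2°) cos(9.5°) cos(-56.25°) = 0.1432 + 0.2723 = 0.4155.
Air mass m = 1/cos θ_z = 1/0.4155 = 2.407; τ^m = 0.78^2.407 = 0.5499.
Surface direct beam = 1367 × 0.4155 × 0.5499 = 312.34 W/m².

312 W/m²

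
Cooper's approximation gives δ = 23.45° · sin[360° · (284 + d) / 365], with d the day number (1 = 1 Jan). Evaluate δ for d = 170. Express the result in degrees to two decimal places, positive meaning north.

360 × (284 + 170) / 365 = 447.781°; sin(447.781°) = 0.9993.
δ = 23.45 × 0.9993 = 23.434° ≈ +23.43°.

+23.43°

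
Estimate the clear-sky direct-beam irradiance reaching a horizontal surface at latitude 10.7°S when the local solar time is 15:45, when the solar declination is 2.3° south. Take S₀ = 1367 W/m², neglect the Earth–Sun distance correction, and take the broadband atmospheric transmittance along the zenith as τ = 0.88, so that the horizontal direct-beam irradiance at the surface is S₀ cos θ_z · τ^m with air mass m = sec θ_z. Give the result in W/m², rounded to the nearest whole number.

Hour angle H = 15° × (15.75 − 12) = 56.25°.
cos θ_z = sin φ sin δ + cos φ cos δ cos H = (-0.1857)(-0.0401) + (0.9826)(0.9992)(0.5556) = 0.5529.
Air mass m = 1/cos θ_z = 1/0.5529 = 1.809; τ^m = 0.88^1.809 = 0.7935.
Surface direct beam = 1367 × 0.5529 × 0.7935 = 599.74 W/m².

600 W/m²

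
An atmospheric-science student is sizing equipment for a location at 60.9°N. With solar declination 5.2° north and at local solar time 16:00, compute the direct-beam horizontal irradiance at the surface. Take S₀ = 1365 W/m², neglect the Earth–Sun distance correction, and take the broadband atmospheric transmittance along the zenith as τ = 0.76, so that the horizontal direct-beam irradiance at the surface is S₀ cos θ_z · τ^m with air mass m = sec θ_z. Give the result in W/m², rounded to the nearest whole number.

Hour angle H = 15° × (16 − 12) = 60.00°.
With φ = 60.9°, δ = 5.2°, H = 60.00°: sin φ sin δ = 0.0792, cos φ cos δ cos H = 0.2422, so cos θ_z = 0.3214.
Air mass m = 1/cos θ_z = 1/0.3214 = 3.111; τ^m = 0.76^3.111 = 0.4258.
Surface direct beam = 1365 × 0.3214 × 0.4258 = 186.80 W/m².

187 W/m²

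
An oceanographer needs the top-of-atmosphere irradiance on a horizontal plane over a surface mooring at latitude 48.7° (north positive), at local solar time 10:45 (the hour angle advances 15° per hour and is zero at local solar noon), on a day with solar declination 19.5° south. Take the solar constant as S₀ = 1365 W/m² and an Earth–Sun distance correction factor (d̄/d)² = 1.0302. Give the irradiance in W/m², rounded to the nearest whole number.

Hour angle H = 15° × (10.75 − 12) = -18.75°.
cos θ_z = sin(48.7°) sin(-19.5°) + cos(48.7°) cos(-19.5°) cos(-18.75°) = -0.2508 + 0.5891 = 0.3383.
Top-of-atmosphere irradiance = S₀ (d̄/d)² cos θ_z = 1365 × 1.0302 × 0.3383 = 475.73 W/m².

476 W/m²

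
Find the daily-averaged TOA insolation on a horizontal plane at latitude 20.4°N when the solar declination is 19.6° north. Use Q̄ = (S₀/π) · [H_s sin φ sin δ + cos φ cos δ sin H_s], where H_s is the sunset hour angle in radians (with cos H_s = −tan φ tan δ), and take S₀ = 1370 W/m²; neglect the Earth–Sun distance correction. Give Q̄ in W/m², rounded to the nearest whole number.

469 W/m²

The sunset hour angle satisfies cos H_s = −tan φ tan δ = -0.1324, giving H_s = 97.61°. In radians, H_s = 1.7036.
H_s sin φ sin δ = 1.7036 × 0.3486 × 0.3355 = 0.1992.
cos φ cos δ sin H_s = 0.9373 × 0.9421 × 0.9912 = 0.8753.
Q̄ = (1370/π) × (0.1992 + 0.8753) = 436.08 × 1.0745 = 468.57 W/m².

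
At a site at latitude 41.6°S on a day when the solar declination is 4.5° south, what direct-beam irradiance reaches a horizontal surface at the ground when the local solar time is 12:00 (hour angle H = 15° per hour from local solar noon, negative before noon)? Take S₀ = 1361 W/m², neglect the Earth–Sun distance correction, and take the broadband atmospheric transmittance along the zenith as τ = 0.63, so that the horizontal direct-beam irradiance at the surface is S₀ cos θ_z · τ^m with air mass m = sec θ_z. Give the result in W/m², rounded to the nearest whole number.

608 W/m²

Hour angle H = 15° × (12 − 12) = 0.00°.
With φ = -41.6°, δ = -4.5°, H = 0.00°: sin φ sin δ = 0.0521, cos φ cos δ cos H = 0.7455, so cos θ_z = 0.7976.
Air mass m = 1/cos θ_z = 1/0.7976 = 1.254; τ^m = 0.63^1.254 = 0.5602.
Surface direct beam = 1361 × 0.7976 × 0.5602 = 608.12 W/m².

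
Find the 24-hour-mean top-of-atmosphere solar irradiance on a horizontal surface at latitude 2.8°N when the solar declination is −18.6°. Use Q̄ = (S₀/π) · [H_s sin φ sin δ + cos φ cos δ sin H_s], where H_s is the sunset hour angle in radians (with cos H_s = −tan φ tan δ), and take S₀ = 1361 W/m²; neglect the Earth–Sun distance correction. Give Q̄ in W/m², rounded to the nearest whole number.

400 W/m²

The sunset hour angle satisfies cos H_s = −tan φ tan δ = 0.0165, giving H_s = 89.05°. In radians, H_s = 1.5542.
H_s sin φ sin δ = 1.5542 × 0.0488 × -0.3190 = -0.0242.
cos φ cos δ sin H_s = 0.9988 × 0.9478 × 0.9999 = 0.9466.
Q̄ = (1361/π) × (-0.0242 + 0.9466) = 433.22 × 0.9224 = 399.60 W/m².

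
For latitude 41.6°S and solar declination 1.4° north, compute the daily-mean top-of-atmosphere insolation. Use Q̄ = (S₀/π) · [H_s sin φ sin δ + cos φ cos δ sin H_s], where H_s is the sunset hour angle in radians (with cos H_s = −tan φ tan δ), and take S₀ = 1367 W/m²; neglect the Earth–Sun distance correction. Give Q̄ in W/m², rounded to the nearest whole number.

−tan φ tan δ = −(-0.8878)(0.0244) = 0.0217; H_s = arccos(0.0217) = 88.76°. In radians, H_s = 1.5492.
H_s sin φ sin δ = 1.5492 × -0.6639 × 0.0244 = -0.0251.
cos φ cos δ sin H_s = 0.7478 × 0.9997 × 0.9998 = 0.7474.
Q̄ = (1367/π) × (-0.0251 + 0.7474) = 435.13 × 0.7223 = 314.29 W/m².

314 W/m²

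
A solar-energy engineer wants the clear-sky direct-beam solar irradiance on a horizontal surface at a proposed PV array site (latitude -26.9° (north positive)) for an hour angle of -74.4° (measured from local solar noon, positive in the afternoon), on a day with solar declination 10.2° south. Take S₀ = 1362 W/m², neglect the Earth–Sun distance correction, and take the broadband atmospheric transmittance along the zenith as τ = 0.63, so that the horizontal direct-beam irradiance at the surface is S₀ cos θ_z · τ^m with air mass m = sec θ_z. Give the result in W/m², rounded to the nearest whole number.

100 W/m²

cos θ_z = sin(-26.9°) sin(-10.2°) + cos(-26.9°) cos(-10.2°) cos(-74.40°) = 0.0801 + 0.2360 = 0.3161.
Air mass m = 1/cos θ_z = 1/0.3161 = 3.164; τ^m = 0.63^3.164 = 0.2318.
Surface direct beam = 1362 × 0.3161 × 0.2318 = 99.80 W/m².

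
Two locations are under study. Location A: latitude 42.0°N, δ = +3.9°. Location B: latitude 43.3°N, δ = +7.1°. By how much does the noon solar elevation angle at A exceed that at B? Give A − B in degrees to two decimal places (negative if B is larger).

-1.90°

A: 90° − |42.0 − (3.9)| = 51.90°.
B: 90° − |43.3 − (7.1)| = 53.80°.
A − B = 51.90 − 53.80 = -1.90°.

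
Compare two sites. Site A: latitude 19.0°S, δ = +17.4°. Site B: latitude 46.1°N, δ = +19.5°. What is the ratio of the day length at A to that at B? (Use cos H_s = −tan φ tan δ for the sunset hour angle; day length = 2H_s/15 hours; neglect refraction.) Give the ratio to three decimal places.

0.751

A: H_s = arccos(−tan -19.0° · tan 17.4°) = 83.81°, so 2H_s/15 = 11.1747 h.
B: H_s = arccos(−tan 46.1° · tan 19.5°) = 111.59°, so 2H_s/15 = 14.8787 h.
Ratio A/B = 11.1747 / 14.8787 = 0.7511.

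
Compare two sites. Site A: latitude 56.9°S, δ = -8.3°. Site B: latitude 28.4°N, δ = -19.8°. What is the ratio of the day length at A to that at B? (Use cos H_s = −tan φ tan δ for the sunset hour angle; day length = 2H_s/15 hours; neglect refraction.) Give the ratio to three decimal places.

A: H_s = arccos(−tan -56.9° · tan -8.3°) = 102.93°, so 2H_s/15 = 13.7240 h.
B: H_s = arccos(−tan 28.4° · tan -19.8°) = 78.77°, so 2H_s/15 = 10.5027 h.
Ratio A/B = 13.7240 / 10.5027 = 1.3067.

1.307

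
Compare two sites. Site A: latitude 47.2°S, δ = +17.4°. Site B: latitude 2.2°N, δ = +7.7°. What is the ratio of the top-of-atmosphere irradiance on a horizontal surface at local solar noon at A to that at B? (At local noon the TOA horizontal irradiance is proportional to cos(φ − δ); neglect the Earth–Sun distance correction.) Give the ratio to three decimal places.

A: cos θ_z = cos(-47.2° − (17.4°)) = 0.4289.
B: cos θ_z = cos(2.2° − (7.7°)) = 0.9954.
Ratio A/B = 0.4289 / 0.9954 = 0.4309.

0.431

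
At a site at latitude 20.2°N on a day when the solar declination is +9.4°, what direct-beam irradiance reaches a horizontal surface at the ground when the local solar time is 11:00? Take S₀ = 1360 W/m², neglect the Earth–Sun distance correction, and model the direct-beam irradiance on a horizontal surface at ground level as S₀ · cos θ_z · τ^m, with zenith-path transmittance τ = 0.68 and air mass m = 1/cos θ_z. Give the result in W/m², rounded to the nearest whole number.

Hour angle H = 15° × (11 − 12) = -15.00°.
cos θ_z = sin φ sin δ + cos φ cos δ cos H = (0.3453)(0.1633) + (0.9385)(0.9866)(0.9659) = 0.9507.
Air mass m = 1/cos θ_z = 1/0.9507 = 1.052; τ^m = 0.68^1.052 = 0.6665.
Surface direct beam = 1360 × 0.9507 × 0.6665 = 861.75 W/m².

862 W/m²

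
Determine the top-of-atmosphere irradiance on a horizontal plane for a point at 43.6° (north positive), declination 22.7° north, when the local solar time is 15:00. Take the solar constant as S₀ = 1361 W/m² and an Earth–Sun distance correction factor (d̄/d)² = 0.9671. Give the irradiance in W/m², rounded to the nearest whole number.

972 W/m²

Hour angle H = 15° × (15 − 12) = 45.00°.
With φ = 43.6°, δ = 22.7°, H = 45.00°: sin φ sin δ = 0.2661, cos φ cos δ cos H = 0.4724, so cos θ_z = 0.7385.
Top-of-atmosphere irradiance = S₀ (d̄/d)² cos θ_z = 1361 × 0.9671 × 0.7385 = 972.03 W/m².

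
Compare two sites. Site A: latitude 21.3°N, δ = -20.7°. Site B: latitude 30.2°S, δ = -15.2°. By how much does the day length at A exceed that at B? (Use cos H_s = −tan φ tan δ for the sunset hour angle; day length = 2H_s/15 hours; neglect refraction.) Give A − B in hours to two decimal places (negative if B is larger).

A: H_s = arccos(−tan 21.3° · tan -20.7°) = 81.53°, so 2H_s/15 = 10.8707 h.
B: H_s = arccos(−tan -30.2° · tan -15.2°) = 99.10°, so 2H_s/15 = 13.2133 h.
A − B = 10.8707 − 13.2133 = -2.3426 h.

-2.34 h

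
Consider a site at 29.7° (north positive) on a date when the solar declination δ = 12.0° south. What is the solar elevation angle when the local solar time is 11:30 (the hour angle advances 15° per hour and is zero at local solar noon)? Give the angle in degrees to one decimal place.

Hour angle H = 15° × (11.5 − 12) = -7.50°.
cos θ_z = sin(29.7°) sin(-12.0°) + cos(29.7°) cos(-12.0°) cos(-7.50°) = -0.1030 + 0.8424 = 0.7394.
θ_z = arccos(0.7394) = 42.32°, so the elevation is 90° − 42.32° = 47.68°.

47.7°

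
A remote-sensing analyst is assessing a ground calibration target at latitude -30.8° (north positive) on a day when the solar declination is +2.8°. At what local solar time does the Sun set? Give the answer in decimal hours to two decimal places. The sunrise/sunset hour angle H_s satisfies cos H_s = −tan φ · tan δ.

17.89 h

−tan φ tan δ = −(-0.5961)(0.0489) = 0.0291; H_s = arccos(0.0291) = 88.33°.
Sunset is at 12 + H_s/15 = 12 + 5.889 = 17.889 h local solar time.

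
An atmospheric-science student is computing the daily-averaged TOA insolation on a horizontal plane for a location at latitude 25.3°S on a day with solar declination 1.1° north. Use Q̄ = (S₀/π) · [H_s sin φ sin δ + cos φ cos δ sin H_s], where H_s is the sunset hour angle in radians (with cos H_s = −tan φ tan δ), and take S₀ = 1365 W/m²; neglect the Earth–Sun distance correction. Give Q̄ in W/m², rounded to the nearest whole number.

387 W/m²

cos H_s = −tan(-25.3°) · tan(1.1°) = 0.0091, so H_s = arccos(0.0091) = 89.48°. In radians, H_s = 1.5617.
H_s sin φ sin δ = 1.5617 × -0.4274 × 0.0192 = -0.0128.
cos φ cos δ sin H_s = 0.9041 × 0.9998 × 1.0000 = 0.9039.
Q̄ = (1365/π) × (-0.0128 + 0.9039) = 434.49 × 0.8911 = 387.17 W/m².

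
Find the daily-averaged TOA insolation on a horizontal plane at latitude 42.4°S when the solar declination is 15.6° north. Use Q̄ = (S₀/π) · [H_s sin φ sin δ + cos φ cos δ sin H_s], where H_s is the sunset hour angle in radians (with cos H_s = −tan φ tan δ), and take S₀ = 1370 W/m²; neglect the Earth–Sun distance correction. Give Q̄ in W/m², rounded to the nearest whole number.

−tan φ tan δ = −(-0.9131)(0.2792) = 0.2549; H_s = arccos(0.2549) = 75.23°. In radians, H_s = 1.3130.
H_s sin φ sin δ = 1.3130 × -0.6743 × 0.2689 = -0.2381.
cos φ cos δ sin H_s = 0.7385 × 0.9632 × 0.9670 = 0.6878.
Q̄ = (1370/π) × (-0.2381 + 0.6878) = 436.08 × 0.4497 = 196.11 W/m².

196 W/m²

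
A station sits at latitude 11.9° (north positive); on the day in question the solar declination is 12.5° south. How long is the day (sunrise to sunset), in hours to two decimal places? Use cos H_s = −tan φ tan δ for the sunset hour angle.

11.64 hours

cos H_s = −tan(11.9°) · tan(-12.5°) = 0.0467, so H_s = arccos(0.0467) = 87.32°.
Day length = 2 H_s / 15° h⁻¹ = 174.64° / 15 = 11.643 h.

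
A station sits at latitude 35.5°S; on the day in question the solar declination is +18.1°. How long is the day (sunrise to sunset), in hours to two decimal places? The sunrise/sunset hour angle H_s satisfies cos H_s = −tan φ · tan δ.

−tan φ tan δ = −(-0.7133)(0.3269) = 0.2332; H_s = arccos(0.2332) = 76.51°.
Day length = 2 H_s / 15° h⁻¹ = 153.02° / 15 = 10.201 h.

10.20 hours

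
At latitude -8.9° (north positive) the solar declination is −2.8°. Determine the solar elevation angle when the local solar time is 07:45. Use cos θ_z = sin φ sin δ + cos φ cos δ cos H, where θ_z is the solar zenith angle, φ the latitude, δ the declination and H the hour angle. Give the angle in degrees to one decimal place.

26.4°

Hour angle H = 15° × (7.75 − 12) = -63.75°.
cos θ_z = sin φ sin δ + cos φ cos δ cos H = (-0.1547)(-0.0488) + (0.9880)(0.9988)(0.4423) = 0.4440.
θ_z = arccos(0.4440) = 63.64°, so the elevation is 90° − 63.64° = 26.36°.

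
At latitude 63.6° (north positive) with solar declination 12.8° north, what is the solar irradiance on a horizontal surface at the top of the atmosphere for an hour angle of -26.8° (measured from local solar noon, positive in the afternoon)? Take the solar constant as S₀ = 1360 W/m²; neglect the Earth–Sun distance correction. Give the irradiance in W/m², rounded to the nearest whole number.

796 W/m²

cos θ_z = sin(63.6°) sin(12.8°) + cos(63.6°) cos(12.8°) cos(-26.80°) = 0.1984 + 0.3870 = 0.5854.
Top-of-atmosphere irradiance = S₀ cos θ_z = 1360 × 0.5854 = 796.14 W/m².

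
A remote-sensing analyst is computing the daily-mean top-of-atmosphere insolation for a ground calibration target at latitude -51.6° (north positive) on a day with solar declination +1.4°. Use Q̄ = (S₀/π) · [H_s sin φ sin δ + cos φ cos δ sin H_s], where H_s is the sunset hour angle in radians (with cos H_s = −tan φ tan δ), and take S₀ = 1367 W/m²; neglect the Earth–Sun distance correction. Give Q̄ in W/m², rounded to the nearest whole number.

257 W/m²

The sunset hour angle satisfies cos H_s = −tan φ tan δ = 0.0308, giving H_s = 88.24°. In radians, H_s = 1.5401.
H_s sin φ sin δ = 1.5401 × -0.7837 × 0.0244 = -0.0295.
cos φ cos δ sin H_s = 0.6211 × 0.9997 × 0.9995 = 0.6206.
Q̄ = (1367/π) × (-0.0295 + 0.6206) = 435.13 × 0.5911 = 257.21 W/m².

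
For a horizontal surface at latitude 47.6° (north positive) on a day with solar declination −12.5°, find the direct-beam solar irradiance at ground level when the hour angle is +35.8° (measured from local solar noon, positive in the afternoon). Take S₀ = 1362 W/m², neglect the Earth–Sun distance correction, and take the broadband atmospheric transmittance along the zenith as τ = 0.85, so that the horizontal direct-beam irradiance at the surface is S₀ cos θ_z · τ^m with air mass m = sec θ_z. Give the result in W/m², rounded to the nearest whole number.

With φ = 47.6°, δ = -12.5°, H = 35.80°: sin φ sin δ = -0.1598, cos φ cos δ cos H = 0.5339, so cos θ_z = 0.3741.
Air mass m = 1/cos θ_z = 1/0.3741 = 2.673; τ^m = 0.85^2.673 = 0.6476.
Surface direct beam = 1362 × 0.3741 × 0.6476 = 329.97 W/m².

330 W/m²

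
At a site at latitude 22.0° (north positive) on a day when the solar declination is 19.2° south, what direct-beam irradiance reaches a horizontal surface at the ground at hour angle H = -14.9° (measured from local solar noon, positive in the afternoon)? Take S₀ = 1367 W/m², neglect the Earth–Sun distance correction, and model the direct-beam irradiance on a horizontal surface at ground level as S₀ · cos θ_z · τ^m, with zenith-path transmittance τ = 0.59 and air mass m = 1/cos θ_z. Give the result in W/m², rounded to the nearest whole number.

476 W/m²

cos θ_z = sin φ sin δ + cos φ cos δ cos H = (0.3746)(-0.3289) + (0.9272)(0.9444)(0.9664) = 0.7230.
Air mass m = 1/cos θ_z = 1/0.7230 = 1.383; τ^m = 0.59^1.383 = 0.4820.
Surface direct beam = 1367 × 0.7230 × 0.4820 = 476.38 W/m².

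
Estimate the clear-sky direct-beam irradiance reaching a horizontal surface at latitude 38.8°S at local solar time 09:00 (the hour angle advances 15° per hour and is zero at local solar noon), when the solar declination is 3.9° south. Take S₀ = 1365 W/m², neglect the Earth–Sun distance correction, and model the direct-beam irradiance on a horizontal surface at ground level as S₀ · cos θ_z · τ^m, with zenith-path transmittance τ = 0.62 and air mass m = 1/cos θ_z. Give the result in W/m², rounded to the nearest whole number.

Hour angle H = 15° × (9 − 12) = -45.00°.
With φ = -38.8°, δ = -3.9°, H = -45.00°: sin φ sin δ = 0.0426, cos φ cos δ cos H = 0.5498, so cos θ_z = 0.5924.
Air mass m = 1/cos θ_z = 1/0.5924 = 1.688; τ^m = 0.62^1.688 = 0.4462.
Surface direct beam = 1365 × 0.5924 × 0.4462 = 360.81 W/m².

361 W/m²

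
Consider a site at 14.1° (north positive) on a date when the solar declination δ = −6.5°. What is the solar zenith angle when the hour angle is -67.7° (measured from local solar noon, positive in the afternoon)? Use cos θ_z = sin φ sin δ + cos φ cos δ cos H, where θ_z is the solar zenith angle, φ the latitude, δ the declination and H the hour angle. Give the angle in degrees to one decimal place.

cos θ_z = sin(14.1°) sin(-6.5°) + cos(14.1°) cos(-6.5°) cos(-67.70°) = -0.0276 + 0.3657 = 0.3381.
θ_z = arccos(0.3381) = 70.24°.

70.2°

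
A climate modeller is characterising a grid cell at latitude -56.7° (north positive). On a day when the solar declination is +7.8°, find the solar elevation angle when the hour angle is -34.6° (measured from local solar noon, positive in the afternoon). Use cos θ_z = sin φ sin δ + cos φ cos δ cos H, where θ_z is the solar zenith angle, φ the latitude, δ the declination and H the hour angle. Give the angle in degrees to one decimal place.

cos θ_z = sin φ sin δ + cos φ cos δ cos H = (-0.8358)(0.1357) + (0.5490)(0.9907)(0.8231) = 0.3343.
θ_z = arccos(0.3343) = 70.47°, so the elevation is 90° − 70.47° = 19.53°.

19.5°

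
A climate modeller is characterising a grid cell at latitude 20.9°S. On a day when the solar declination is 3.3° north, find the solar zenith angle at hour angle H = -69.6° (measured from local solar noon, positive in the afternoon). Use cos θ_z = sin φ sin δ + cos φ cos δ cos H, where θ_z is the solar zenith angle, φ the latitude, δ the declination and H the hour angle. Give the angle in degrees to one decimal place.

72.3°

With φ = -20.9°, δ = 3.3°, H = -69.60°: sin φ sin δ = -0.0205, cos φ cos δ cos H = 0.3251, so cos θ_z = 0.3046.
θ_z = arccos(0.3046) = 72.27°.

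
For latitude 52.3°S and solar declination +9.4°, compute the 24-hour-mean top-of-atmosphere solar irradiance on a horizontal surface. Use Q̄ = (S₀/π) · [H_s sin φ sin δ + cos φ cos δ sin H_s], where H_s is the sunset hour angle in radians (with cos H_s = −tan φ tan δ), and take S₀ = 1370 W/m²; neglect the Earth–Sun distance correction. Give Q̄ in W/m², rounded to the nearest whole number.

181 W/m²

The sunset hour angle satisfies cos H_s = −tan φ tan δ = 0.2142, giving H_s = 77.63°. In radians, H_s = 1.3549.
H_s sin φ sin δ = 1.3549 × -0.7912 × 0.1633 = -0.1751.
cos φ cos δ sin H_s = 0.6115 × 0.9866 × 0.9768 = 0.5893.
Q̄ = (1370/π) × (-0.1751 + 0.5893) = 436.08 × 0.4142 = 180.62 W/m².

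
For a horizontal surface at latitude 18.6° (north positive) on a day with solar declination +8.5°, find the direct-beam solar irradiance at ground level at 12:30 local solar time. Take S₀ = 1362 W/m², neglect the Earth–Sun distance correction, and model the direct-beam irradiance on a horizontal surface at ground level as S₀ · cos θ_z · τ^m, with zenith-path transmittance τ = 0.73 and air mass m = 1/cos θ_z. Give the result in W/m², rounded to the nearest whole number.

964 W/m²

Hour angle H = 15° × (12.5 − 12) = 7.50°.
cos θ_z = sin φ sin δ + cos φ cos δ cos H = (0.3190)(0.1478) + (0.9478)(0.9890)(0.9914) = 0.9765.
Air mass m = 1/cos θ_z = 1/0.9765 = 1.024; τ^m = 0.73^1.024 = 0.7245.
Surface direct beam = 1362 × 0.9765 × 0.7245 = 963.58 W/m².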